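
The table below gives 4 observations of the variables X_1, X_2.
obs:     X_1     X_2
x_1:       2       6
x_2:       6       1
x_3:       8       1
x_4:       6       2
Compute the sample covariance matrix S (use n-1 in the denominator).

Step 1 — column means:
  mean(X_1) = (2 + 6 + 8 + 6) / 4 = 22/4 = 5.5
  mean(X_2) = (6 + 1 + 1 + 2) / 4 = 10/4 = 2.5

Step 2 — sample covariance S[i,j] = (1/(n-1)) · Σ_k (x_{k,i} - mean_i) · (x_{k,j} - mean_j), with n-1 = 3.
  S[X_1,X_1] = ((-3.5)·(-3.5) + (0.5)·(0.5) + (2.5)·(2.5) + (0.5)·(0.5)) / 3 = 19/3 = 6.3333
  S[X_1,X_2] = ((-3.5)·(3.5) + (0.5)·(-1.5) + (2.5)·(-1.5) + (0.5)·(-0.5)) / 3 = -17/3 = -5.6667
  S[X_2,X_2] = ((3.5)·(3.5) + (-1.5)·(-1.5) + (-1.5)·(-1.5) + (-0.5)·(-0.5)) / 3 = 17/3 = 5.6667

S is symmetric (S[j,i] = S[i,j]). Assembling:

S = [[6.3333, -5.6667],
 [-5.6667, 5.6667]]


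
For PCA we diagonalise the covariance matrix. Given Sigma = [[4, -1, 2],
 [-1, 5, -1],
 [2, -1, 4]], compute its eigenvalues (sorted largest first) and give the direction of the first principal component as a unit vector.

Step 1 — characteristic polynomial p(λ) = det(λI - Sigma) = λ³ - tr·λ² + c_1·λ - det, where tr = trace, c_1 = sum of the principal 2×2 minors, det = det(Sigma):
  tr = 4 + 5 + 4 = 13,
  c_1 = (4·5 - (-1)²) + (4·4 - (2)²) + (5·4 - (-1)²) = 19 + 12 + 19 = 50,
  det = 4·(5·4 - (-1)²) - (-1)·((-1)·4 - (-1)·(2)) + (2)·((-1)·(-1) - 5·(2)) = 4·(19) - (-1)·(-2) + (2)·(-9) = 56.
  So p(λ) = λ³ - 13λ² + 50λ - 56.
Step 2 — look for an integer root (rational root theorem: any rational root is an integer divisor of 56). Testing λ = 2:
  p(2) = 8 - 52 + 100 - 56 = 0  ✓
  Dividing out (λ - 2): p(λ) = (λ - 2)(λ² - 11λ + 28).
Step 3 — remaining eigenvalues from the quadratic λ² - 11λ + 28 = 0:
  Δ = 11² - 4·28 = 121 - 112 = 9,  λ = (11 ± √9)/2 = (11 ± 3)/2 = 7 or 4.
  Sorted: λ_1 = 7,  λ_2 = 4,  λ_3 = 2  (check: sum = 13 = tr ✓).

Step 4 — unit eigenvector for λ_1 = 7: v spans the null space of (Sigma - λ_1 I), whose rows are
  r_1 = (-3, -1, 2),  r_2 = (-1, -2, -1),  r_3 = (2, -1, -3).
  v is orthogonal to every row, so take v ∝ r_1 × r_2 = ((-1)·(-1) - (2)·(-2), (2)·(-1) - (-3)·(-1), (-3)·(-2) - (-1)·(-1)) = (5, -5, 5).
  Rescale (divide by 5): u = (1, -1, 1).
  ||u|| = √((1)² + (-1)² + (1)²) = √(3) ≈ 1.7321,  v_1 = u/||u|| ≈ (0.5774, -0.5774, 0.5774) (||v_1|| = 1).

λ_1 = 7,  λ_2 = 4,  λ_3 = 2;  v_1 ≈ (0.5774, -0.5774, 0.5774)


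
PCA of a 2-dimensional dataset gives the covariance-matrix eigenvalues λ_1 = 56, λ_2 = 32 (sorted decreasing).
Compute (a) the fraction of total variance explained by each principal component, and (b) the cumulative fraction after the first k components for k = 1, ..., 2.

Step 1 — total variance = trace(Sigma) = Σ λ_i = 56 + 32 = 88.

Step 2 — fraction explained by component i = λ_i / Σ λ:
  PC1: 56/88 = 0.6364
  PC2: 32/88 = 0.3636

Step 3 — cumulative fraction after k components = (λ_1 + ... + λ_k) / Σ λ:
  k = 1: 56/88 = 0.6364
  k = 2: (56 + 32)/88 = 88/88 = 1

Summary (fraction, with percent):

explained: PC1 0.6364 (63.64%), PC2 0.3636 (36.36%);  cumulative: 0.6364, 1


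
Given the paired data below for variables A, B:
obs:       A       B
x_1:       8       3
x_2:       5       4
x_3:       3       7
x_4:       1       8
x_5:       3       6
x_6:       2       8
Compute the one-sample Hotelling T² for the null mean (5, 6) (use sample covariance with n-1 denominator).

Step 1 — sample mean vector:
  mean(A) = (8 + 5 + 3 + 1 + 3 + 2) / 6 = 22/6 = 3.6667
  mean(B) = (3 + 4 + 7 + 8 + 6 + 8) / 6 = 36/6 = 6
  x̄ = (3.6667, 6),  deviation x̄ - mu_0 = (3.6667, 6) - (5, 6) = (-1.3333, 0).

Step 2 — sample covariance matrix, S[i,j] = (1/(n-1)) · Σ_k (x_{k,i} - mean_i) · (x_{k,j} - mean_j), divisor n-1 = 5:
  S[A,A] = ((4.3333)·(4.3333) + (1.3333)·(1.3333) + (-0.6667)·(-0.6667) + (-2.6667)·(-2.6667) + (-0.6667)·(-0.6667) + (-1.6667)·(-1.6667)) / 5 = 31.3333/5 = 6.2667
  S[A,B] = ((4.3333)·(-3) + (1.3333)·(-2) + (-0.6667)·(1) + (-2.6667)·(2) + (-0.6667)·(0) + (-1.6667)·(2)) / 5 = -25/5 = -5
  S[B,B] = ((-3)·(-3) + (-2)·(-2) + (1)·(1) + (2)·(2) + (0)·(0) + (2)·(2)) / 5 = 22/5 = 4.4
  S = [[6.2667, -5],
 [-5, 4.4]].

Step 3 — invert S. det(S) = 6.2667·4.4 - (-5)² = 2.5733.
  S^{-1} = (1/det) · [[d, -b], [-b, a]] = [[1.7098, 1.943],
 [1.943, 2.4352]].

Step 4 — quadratic form (x̄ - mu_0)^T · S^{-1} · (x̄ - mu_0):
  S^{-1} · (x̄ - mu_0) = (-2.2798, -2.5907),
  (x̄ - mu_0)^T · [...] = (-1.3333)·(-2.2798) + (0)·(-2.5907) = 3.0397.

Step 5 — scale by n: T² = 6 · 3.0397 = 18.2383.

T² ≈ 18.2383


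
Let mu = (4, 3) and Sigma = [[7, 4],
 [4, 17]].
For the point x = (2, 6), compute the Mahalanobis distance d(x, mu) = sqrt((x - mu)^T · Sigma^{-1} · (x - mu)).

Step 1 — centre the observation: (x - mu) = (-2, 3).

Step 2 — invert Sigma. det(Sigma) = 7·17 - (4)² = 103.
  Sigma^{-1} = (1/det) · [[d, -b], [-b, a]] = [[0.165, -0.0388],
 [-0.0388, 0.068]].

Step 3 — form the quadratic (x - mu)^T · Sigma^{-1} · (x - mu):
  Sigma^{-1} · (x - mu) = (-0.4466, 0.2816).
  (x - mu)^T · [Sigma^{-1} · (x - mu)] = (-2)·(-0.4466) + (3)·(0.2816) = 1.7379.

Step 4 — take square root: d = √(1.7379) ≈ 1.3183.

d(x, mu) = √(1.7379) ≈ 1.3183


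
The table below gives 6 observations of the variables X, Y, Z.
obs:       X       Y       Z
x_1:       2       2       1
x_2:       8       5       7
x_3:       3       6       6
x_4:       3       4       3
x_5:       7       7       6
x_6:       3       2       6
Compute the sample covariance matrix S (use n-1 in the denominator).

Step 1 — column means:
  mean(X) = (2 + 8 + 3 + 3 + 7 + 3) / 6 = 26/6 = 4.3333
  mean(Y) = (2 + 5 + 6 + 4 + 7 + 2) / 6 = 26/6 = 4.3333
  mean(Z) = (1 + 7 + 6 + 3 + 6 + 6) / 6 = 29/6 = 4.8333

Step 2 — sample covariance S[i,j] = (1/(n-1)) · Σ_k (x_{k,i} - mean_i) · (x_{k,j} - mean_j), with n-1 = 5.
  S[X,X] = ((-2.3333)·(-2.3333) + (3.6667)·(3.6667) + (-1.3333)·(-1.3333) + (-1.3333)·(-1.3333) + (2.6667)·(2.6667) + (-1.3333)·(-1.3333)) / 5 = 31.3333/5 = 6.2667
  S[X,Y] = ((-2.3333)·(-2.3333) + (3.6667)·(0.6667) + (-1.3333)·(1.6667) + (-1.3333)·(-0.3333) + (2.6667)·(2.6667) + (-1.3333)·(-2.3333)) / 5 = 16.3333/5 = 3.2667
  S[X,Z] = ((-2.3333)·(-3.8333) + (3.6667)·(2.1667) + (-1.3333)·(1.1667) + (-1.3333)·(-1.8333) + (2.6667)·(1.1667) + (-1.3333)·(1.1667)) / 5 = 19.3333/5 = 3.8667
  S[Y,Y] = ((-2.3333)·(-2.3333) + (0.6667)·(0.6667) + (1.6667)·(1.6667) + (-0.3333)·(-0.3333) + (2.6667)·(2.6667) + (-2.3333)·(-2.3333)) / 5 = 21.3333/5 = 4.2667
  S[Y,Z] = ((-2.3333)·(-3.8333) + (0.6667)·(2.1667) + (1.6667)·(1.1667) + (-0.3333)·(-1.8333) + (2.6667)·(1.1667) + (-2.3333)·(1.1667)) / 5 = 13.3333/5 = 2.6667
  S[Z,Z] = ((-3.8333)·(-3.8333) + (2.1667)·(2.1667) + (1.1667)·(1.1667) + (-1.8333)·(-1.8333) + (1.1667)·(1.1667) + (1.1667)·(1.1667)) / 5 = 26.8333/5 = 5.3667

S is symmetric (S[j,i] = S[i,j]). Assembling:

S = [[6.2667, 3.2667, 3.8667],
 [3.2667, 4.2667, 2.6667],
 [3.8667, 2.6667, 5.3667]]


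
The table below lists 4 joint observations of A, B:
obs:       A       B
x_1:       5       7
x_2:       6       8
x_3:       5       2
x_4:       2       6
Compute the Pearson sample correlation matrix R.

Step 1 — column means:
  mean(A) = (5 + 6 + 5 + 2) / 4 = 18/4 = 4.5
  mean(B) = (7 + 8 + 2 + 6) / 4 = 23/4 = 5.75

Step 2 — sample variances and covariances s[i,j] = (1/(n-1)) · Σ_k (x_{k,i} - mean_i) · (x_{k,j} - mean_j), with n-1 = 3:
  s[A,A] = ((0.5)·(0.5) + (1.5)·(1.5) + (0.5)·(0.5) + (-2.5)·(-2.5)) / 3 = 9/3 = 3
  s[A,B] = ((0.5)·(1.25) + (1.5)·(2.25) + (0.5)·(-3.75) + (-2.5)·(0.25)) / 3 = 1.5/3 = 0.5
  s[B,B] = ((1.25)·(1.25) + (2.25)·(2.25) + (-3.75)·(-3.75) + (0.25)·(0.25)) / 3 = 20.75/3 = 6.9167
  Sample standard deviations s_i = √(s[i,i]):
  s(A) = √(3) = 1.7321
  s(B) = √(6.9167) = 2.63

Step 3 — r_{ij} = s_{ij} / (s_i · s_j):
  r[A,A] = 1 (diagonal).
  r[A,B] = 0.5 / (1.7321 · 2.63) = 0.5 / 4.5552 = 0.1098
  r[B,B] = 1 (diagonal).

R is symmetric with unit diagonal. Assembling:

R = [[1, 0.1098],
 [0.1098, 1]]


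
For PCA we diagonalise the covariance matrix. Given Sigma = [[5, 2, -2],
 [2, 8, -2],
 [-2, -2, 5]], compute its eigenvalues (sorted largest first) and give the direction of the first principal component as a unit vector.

Step 1 — characteristic polynomial p(λ) = det(λI - Sigma) = λ³ - tr·λ² + c_1·λ - det, where tr = trace, c_1 = sum of the principal 2×2 minors, det = det(Sigma):
  tr = 5 + 8 + 5 = 18,
  c_1 = (5·8 - (2)²) + (5·5 - (-2)²) + (8·5 - (-2)²) = 36 + 21 + 36 = 93,
  det = 5·(8·5 - (-2)²) - (2)·((2)·5 - (-2)·(-2)) + (-2)·((2)·(-2) - 8·(-2)) = 5·(36) - (2)·(6) + (-2)·(12) = 144.
  So p(λ) = λ³ - 18λ² + 93λ - 144.
Step 2 — look for an integer root (rational root theorem: any rational root is an integer divisor of 144). Testing λ = 3:
  p(3) = 27 - 162 + 279 - 144 = 0  ✓
  Dividing out (λ - 3): p(λ) = (λ - 3)(λ² - 15λ + 48).
Step 3 — remaining eigenvalues from the quadratic λ² - 15λ + 48 = 0:
  Δ = 15² - 4·48 = 225 - 192 = 33,  λ = (15 ± √33)/2 = (15 ± 5.7446)/2 ≈ 10.3723 or 4.6277.
  Sorted: λ_1 = 10.3723,  λ_2 = 4.6277,  λ_3 = 3  (check: sum = 18 = tr ✓).

Step 4 — unit eigenvector for λ_1 ≈ 10.3723: v spans the null space of (Sigma - λ_1 I), whose rows are
  r_1 = (-5.3723, 2, -2),  r_2 = (2, -2.3723, -2),  r_3 = (-2, -2, -5.3723).
  v is orthogonal to every row, so take v ∝ r_1 × r_2 = ((2)·(-2) - (-2)·(-2.3723), (-2)·(2) - (-5.3723)·(-2), (-5.3723)·(-2.3723) - (2)·(2)) ≈ (-8.7446, -14.7446, 8.7446).
  Rescale (multiply by -1 so the first nonzero entry is positive): u = (8.7446, 14.7446, -8.7446).
  ||u|| = √((8.7446)² + (14.7446)² + (-8.7446)²) = √(370.3369) ≈ 19.2441,  v_1 = u/||u|| ≈ (0.4544, 0.7662, -0.4544) (||v_1|| = 1).

λ_1 = 10.3723,  λ_2 = 4.6277,  λ_3 = 3;  v_1 ≈ (0.4544, 0.7662, -0.4544)


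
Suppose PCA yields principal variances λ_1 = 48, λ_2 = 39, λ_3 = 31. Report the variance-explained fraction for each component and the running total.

Step 1 — total variance = trace(Sigma) = Σ λ_i = 48 + 39 + 31 = 118.

Step 2 — fraction explained by component i = λ_i / Σ λ:
  PC1: 48/118 = 0.4068
  PC2: 39/118 = 0.3305
  PC3: 31/118 = 0.2627

Step 3 — cumulative fraction after k components = (λ_1 + ... + λ_k) / Σ λ:
  k = 1: 48/118 = 0.4068
  k = 2: (48 + 39)/118 = 87/118 = 0.7373
  k = 3: (48 + 39 + 31)/118 = 118/118 = 1

Summary (fraction, with percent):

explained: PC1 0.4068 (40.68%), PC2 0.3305 (33.05%), PC3 0.2627 (26.27%);  cumulative: 0.4068, 0.7373, 1


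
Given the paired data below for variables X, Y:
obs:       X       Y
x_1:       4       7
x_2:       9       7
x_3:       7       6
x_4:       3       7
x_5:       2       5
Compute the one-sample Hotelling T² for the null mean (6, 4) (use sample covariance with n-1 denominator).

Step 1 — sample mean vector:
  mean(X) = (4 + 9 + 7 + 3 + 2) / 5 = 25/5 = 5
  mean(Y) = (7 + 7 + 6 + 7 + 5) / 5 = 32/5 = 6.4
  x̄ = (5, 6.4),  deviation x̄ - mu_0 = (5, 6.4) - (6, 4) = (-1, 2.4).

Step 2 — sample covariance matrix, S[i,j] = (1/(n-1)) · Σ_k (x_{k,i} - mean_i) · (x_{k,j} - mean_j), divisor n-1 = 4:
  S[X,X] = ((-1)·(-1) + (4)·(4) + (2)·(2) + (-2)·(-2) + (-3)·(-3)) / 4 = 34/4 = 8.5
  S[X,Y] = ((-1)·(0.6) + (4)·(0.6) + (2)·(-0.4) + (-2)·(0.6) + (-3)·(-1.4)) / 4 = 4/4 = 1
  S[Y,Y] = ((0.6)·(0.6) + (0.6)·(0.6) + (-0.4)·(-0.4) + (0.6)·(0.6) + (-1.4)·(-1.4)) / 4 = 3.2/4 = 0.8
  S = [[8.5, 1],
 [1, 0.8]].

Step 3 — invert S. det(S) = 8.5·0.8 - (1)² = 5.8.
  S^{-1} = (1/det) · [[d, -b], [-b, a]] = [[0.1379, -0.1724],
 [-0.1724, 1.4655]].

Step 4 — quadratic form (x̄ - mu_0)^T · S^{-1} · (x̄ - mu_0):
  S^{-1} · (x̄ - mu_0) = (-0.5517, 3.6897),
  (x̄ - mu_0)^T · [...] = (-1)·(-0.5517) + (2.4)·(3.6897) = 9.4069.

Step 5 — scale by n: T² = 5 · 9.4069 = 47.0345.

T² ≈ 47.0345


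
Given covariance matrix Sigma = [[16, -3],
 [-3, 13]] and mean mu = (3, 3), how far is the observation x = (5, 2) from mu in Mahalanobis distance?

Step 1 — centre the observation: (x - mu) = (2, -1).

Step 2 — invert Sigma. det(Sigma) = 16·13 - (-3)² = 199.
  Sigma^{-1} = (1/det) · [[d, -b], [-b, a]] = [[0.0653, 0.0151],
 [0.0151, 0.0804]].

Step 3 — form the quadratic (x - mu)^T · Sigma^{-1} · (x - mu):
  Sigma^{-1} · (x - mu) = (0.1156, -0.0503).
  (x - mu)^T · [Sigma^{-1} · (x - mu)] = (2)·(0.1156) + (-1)·(-0.0503) = 0.2814.

Step 4 — take square root: d = √(0.2814) ≈ 0.5305.

d(x, mu) = √(0.2814) ≈ 0.5305


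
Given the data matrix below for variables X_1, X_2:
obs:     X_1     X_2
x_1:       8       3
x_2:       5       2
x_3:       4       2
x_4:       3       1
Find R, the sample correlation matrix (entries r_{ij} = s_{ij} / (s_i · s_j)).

Step 1 — column means:
  mean(X_1) = (8 + 5 + 4 + 3) / 4 = 20/4 = 5
  mean(X_2) = (3 + 2 + 2 + 1) / 4 = 8/4 = 2

Step 2 — sample variances and covariances s[i,j] = (1/(n-1)) · Σ_k (x_{k,i} - mean_i) · (x_{k,j} - mean_j), with n-1 = 3:
  s[X_1,X_1] = ((3)·(3) + (0)·(0) + (-1)·(-1) + (-2)·(-2)) / 3 = 14/3 = 4.6667
  s[X_1,X_2] = ((3)·(1) + (0)·(0) + (-1)·(0) + (-2)·(-1)) / 3 = 5/3 = 1.6667
  s[X_2,X_2] = ((1)·(1) + (0)·(0) + (0)·(0) + (-1)·(-1)) / 3 = 2/3 = 0.6667
  Sample standard deviations s_i = √(s[i,i]):
  s(X_1) = √(4.6667) = 2.1602
  s(X_2) = √(0.6667) = 0.8165

Step 3 — r_{ij} = s_{ij} / (s_i · s_j):
  r[X_1,X_1] = 1 (diagonal).
  r[X_1,X_2] = 1.6667 / (2.1602 · 0.8165) = 1.6667 / 1.7638 = 0.9449
  r[X_2,X_2] = 1 (diagonal).

R is symmetric with unit diagonal. Assembling:

R = [[1, 0.9449],
 [0.9449, 1]]


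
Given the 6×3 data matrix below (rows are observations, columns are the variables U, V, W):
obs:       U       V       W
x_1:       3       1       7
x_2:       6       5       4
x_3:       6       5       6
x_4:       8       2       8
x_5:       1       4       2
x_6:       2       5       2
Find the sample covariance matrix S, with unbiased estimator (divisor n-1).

Step 1 — column means:
  mean(U) = (3 + 6 + 6 + 8 + 1 + 2) / 6 = 26/6 = 4.3333
  mean(V) = (1 + 5 + 5 + 2 + 4 + 5) / 6 = 22/6 = 3.6667
  mean(W) = (7 + 4 + 6 + 8 + 2 + 2) / 6 = 29/6 = 4.8333

Step 2 — sample covariance S[i,j] = (1/(n-1)) · Σ_k (x_{k,i} - mean_i) · (x_{k,j} - mean_j), with n-1 = 5.
  S[U,U] = ((-1.3333)·(-1.3333) + (1.6667)·(1.6667) + (1.6667)·(1.6667) + (3.6667)·(3.6667) + (-3.3333)·(-3.3333) + (-2.3333)·(-2.3333)) / 5 = 37.3333/5 = 7.4667
  S[U,V] = ((-1.3333)·(-2.6667) + (1.6667)·(1.3333) + (1.6667)·(1.3333) + (3.6667)·(-1.6667) + (-3.3333)·(0.3333) + (-2.3333)·(1.3333)) / 5 = -2.3333/5 = -0.4667
  S[U,W] = ((-1.3333)·(2.1667) + (1.6667)·(-0.8333) + (1.6667)·(1.1667) + (3.6667)·(3.1667) + (-3.3333)·(-2.8333) + (-2.3333)·(-2.8333)) / 5 = 25.3333/5 = 5.0667
  S[V,V] = ((-2.6667)·(-2.6667) + (1.3333)·(1.3333) + (1.3333)·(1.3333) + (-1.6667)·(-1.6667) + (0.3333)·(0.3333) + (1.3333)·(1.3333)) / 5 = 15.3333/5 = 3.0667
  S[V,W] = ((-2.6667)·(2.1667) + (1.3333)·(-0.8333) + (1.3333)·(1.1667) + (-1.6667)·(3.1667) + (0.3333)·(-2.8333) + (1.3333)·(-2.8333)) / 5 = -15.3333/5 = -3.0667
  S[W,W] = ((2.1667)·(2.1667) + (-0.8333)·(-0.8333) + (1.1667)·(1.1667) + (3.1667)·(3.1667) + (-2.8333)·(-2.8333) + (-2.8333)·(-2.8333)) / 5 = 32.8333/5 = 6.5667

S is symmetric (S[j,i] = S[i,j]). Assembling:

S = [[7.4667, -0.4667, 5.0667],
 [-0.4667, 3.0667, -3.0667],
 [5.0667, -3.0667, 6.5667]]


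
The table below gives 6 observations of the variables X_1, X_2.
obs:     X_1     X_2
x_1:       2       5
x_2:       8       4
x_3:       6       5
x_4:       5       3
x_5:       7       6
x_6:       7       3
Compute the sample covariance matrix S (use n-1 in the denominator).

Step 1 — column means:
  mean(X_1) = (2 + 8 + 6 + 5 + 7 + 7) / 6 = 35/6 = 5.8333
  mean(X_2) = (5 + 4 + 5 + 3 + 6 + 3) / 6 = 26/6 = 4.3333

Step 2 — sample covariance S[i,j] = (1/(n-1)) · Σ_k (x_{k,i} - mean_i) · (x_{k,j} - mean_j), with n-1 = 5.
  S[X_1,X_1] = ((-3.8333)·(-3.8333) + (2.1667)·(2.1667) + (0.1667)·(0.1667) + (-0.8333)·(-0.8333) + (1.1667)·(1.1667) + (1.1667)·(1.1667)) / 5 = 22.8333/5 = 4.5667
  S[X_1,X_2] = ((-3.8333)·(0.6667) + (2.1667)·(-0.3333) + (0.1667)·(0.6667) + (-0.8333)·(-1.3333) + (1.1667)·(1.6667) + (1.1667)·(-1.3333)) / 5 = -1.6667/5 = -0.3333
  S[X_2,X_2] = ((0.6667)·(0.6667) + (-0.3333)·(-0.3333) + (0.6667)·(0.6667) + (-1.3333)·(-1.3333) + (1.6667)·(1.6667) + (-1.3333)·(-1.3333)) / 5 = 7.3333/5 = 1.4667

S is symmetric (S[j,i] = S[i,j]). Assembling:

S = [[4.5667, -0.3333],
 [-0.3333, 1.4667]]


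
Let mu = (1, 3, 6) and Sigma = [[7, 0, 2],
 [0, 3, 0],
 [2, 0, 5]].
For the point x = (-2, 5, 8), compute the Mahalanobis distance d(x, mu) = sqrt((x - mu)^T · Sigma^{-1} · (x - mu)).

Step 1 — centre the observation: (x - mu) = (-3, 2, 2).

Step 2 — invert Sigma (cofactor / det for 3×3, or solve directly):
  Sigma^{-1} = [[0.1613, 0, -0.0645],
 [0, 0.3333, 0],
 [-0.0645, 0, 0.2258]].

Step 3 — form the quadratic (x - mu)^T · Sigma^{-1} · (x - mu):
  Sigma^{-1} · (x - mu) = (-0.6129, 0.6667, 0.6452).
  (x - mu)^T · [Sigma^{-1} · (x - mu)] = (-3)·(-0.6129) + (2)·(0.6667) + (2)·(0.6452) = 4.4624.

Step 4 — take square root: d = √(4.4624) ≈ 2.1124.

d(x, mu) = √(4.4624) ≈ 2.1124


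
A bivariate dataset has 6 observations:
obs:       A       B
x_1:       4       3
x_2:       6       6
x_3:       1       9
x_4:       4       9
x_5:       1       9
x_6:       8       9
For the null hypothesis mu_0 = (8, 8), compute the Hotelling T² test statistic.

Step 1 — sample mean vector:
  mean(A) = (4 + 6 + 1 + 4 + 1 + 8) / 6 = 24/6 = 4
  mean(B) = (3 + 6 + 9 + 9 + 9 + 9) / 6 = 45/6 = 7.5
  x̄ = (4, 7.5),  deviation x̄ - mu_0 = (4, 7.5) - (8, 8) = (-4, -0.5).

Step 2 — sample covariance matrix, S[i,j] = (1/(n-1)) · Σ_k (x_{k,i} - mean_i) · (x_{k,j} - mean_j), divisor n-1 = 5:
  S[A,A] = ((0)·(0) + (2)·(2) + (-3)·(-3) + (0)·(0) + (-3)·(-3) + (4)·(4)) / 5 = 38/5 = 7.6
  S[A,B] = ((0)·(-4.5) + (2)·(-1.5) + (-3)·(1.5) + (0)·(1.5) + (-3)·(1.5) + (4)·(1.5)) / 5 = -6/5 = -1.2
  S[B,B] = ((-4.5)·(-4.5) + (-1.5)·(-1.5) + (1.5)·(1.5) + (1.5)·(1.5) + (1.5)·(1.5) + (1.5)·(1.5)) / 5 = 31.5/5 = 6.3
  S = [[7.6, -1.2],
 [-1.2, 6.3]].

Step 3 — invert S. det(S) = 7.6·6.3 - (-1.2)² = 46.44.
  S^{-1} = (1/det) · [[d, -b], [-b, a]] = [[0.1357, 0.0258],
 [0.0258, 0.1637]].

Step 4 — quadratic form (x̄ - mu_0)^T · S^{-1} · (x̄ - mu_0):
  S^{-1} · (x̄ - mu_0) = (-0.5556, -0.1852),
  (x̄ - mu_0)^T · [...] = (-4)·(-0.5556) + (-0.5)·(-0.1852) = 2.3148.

Step 5 — scale by n: T² = 6 · 2.3148 = 13.8889.

T² ≈ 13.8889


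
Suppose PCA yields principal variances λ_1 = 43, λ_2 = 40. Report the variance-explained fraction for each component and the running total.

Step 1 — total variance = trace(Sigma) = Σ λ_i = 43 + 40 = 83.

Step 2 — fraction explained by component i = λ_i / Σ λ:
  PC1: 43/83 = 0.5181
  PC2: 40/83 = 0.4819

Step 3 — cumulative fraction after k components = (λ_1 + ... + λ_k) / Σ λ:
  k = 1: 43/83 = 0.5181
  k = 2: (43 + 40)/83 = 83/83 = 1

Summary (fraction, with percent):

explained: PC1 0.5181 (51.81%), PC2 0.4819 (48.19%);  cumulative: 0.5181, 1


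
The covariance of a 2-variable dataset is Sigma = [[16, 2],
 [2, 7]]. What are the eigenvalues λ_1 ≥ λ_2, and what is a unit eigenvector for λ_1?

Step 1 — characteristic polynomial of 2×2 Sigma:
  det(Sigma - λI) = λ² - trace · λ + det = 0.
  trace = 16 + 7 = 23, det = 16·7 - (2)² = 108.
Step 2 — discriminant:
  Δ = trace² - 4·det = 529 - 432 = 97.
Step 3 — eigenvalues:
  λ = (trace ± √Δ)/2 = (23 ± 9.8489)/2,
  λ_1 = 16.4244,  λ_2 = 6.5756.

Step 4 — unit eigenvector for λ_1: solve (Sigma - λ_1 I)v = 0. First row:
  (16 - 16.4244)·v_x + (2)·v_y = 0, i.e. (-0.4244)·v_x + (2)·v_y = 0,
  so v ∝ (b, λ_1 - a) = (2, 0.4244) = u.
  ||u|| = √((2)² + (0.4244)²) = √(4.1801) ≈ 2.0445,
  v_1 = u/||u|| ≈ (0.9782, 0.2076) (||v_1|| = 1).

λ_1 = 16.4244,  λ_2 = 6.5756;  v_1 ≈ (0.9782, 0.2076)


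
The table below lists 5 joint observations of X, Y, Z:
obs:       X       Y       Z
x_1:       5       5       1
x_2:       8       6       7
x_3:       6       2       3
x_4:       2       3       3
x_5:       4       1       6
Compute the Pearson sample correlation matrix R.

Step 1 — column means:
  mean(X) = (5 + 8 + 6 + 2 + 4) / 5 = 25/5 = 5
  mean(Y) = (5 + 6 + 2 + 3 + 1) / 5 = 17/5 = 3.4
  mean(Z) = (1 + 7 + 3 + 3 + 6) / 5 = 20/5 = 4

Step 2 — sample variances and covariances s[i,j] = (1/(n-1)) · Σ_k (x_{k,i} - mean_i) · (x_{k,j} - mean_j), with n-1 = 4:
  s[X,X] = ((0)·(0) + (3)·(3) + (1)·(1) + (-3)·(-3) + (-1)·(-1)) / 4 = 20/4 = 5
  s[X,Y] = ((0)·(1.6) + (3)·(2.6) + (1)·(-1.4) + (-3)·(-0.4) + (-1)·(-2.4)) / 4 = 10/4 = 2.5
  s[X,Z] = ((0)·(-3) + (3)·(3) + (1)·(-1) + (-3)·(-1) + (-1)·(2)) / 4 = 9/4 = 2.25
  s[Y,Y] = ((1.6)·(1.6) + (2.6)·(2.6) + (-1.4)·(-1.4) + (-0.4)·(-0.4) + (-2.4)·(-2.4)) / 4 = 17.2/4 = 4.3
  s[Y,Z] = ((1.6)·(-3) + (2.6)·(3) + (-1.4)·(-1) + (-0.4)·(-1) + (-2.4)·(2)) / 4 = 0/4 = 0
  s[Z,Z] = ((-3)·(-3) + (3)·(3) + (-1)·(-1) + (-1)·(-1) + (2)·(2)) / 4 = 24/4 = 6
  Sample standard deviations s_i = √(s[i,i]):
  s(X) = √(5) = 2.2361
  s(Y) = √(4.3) = 2.0736
  s(Z) = √(6) = 2.4495

Step 3 — r_{ij} = s_{ij} / (s_i · s_j):
  r[X,X] = 1 (diagonal).
  r[X,Y] = 2.5 / (2.2361 · 2.0736) = 2.5 / 4.6368 = 0.5392
  r[X,Z] = 2.25 / (2.2361 · 2.4495) = 2.25 / 5.4772 = 0.4108
  r[Y,Y] = 1 (diagonal).
  r[Y,Z] = 0 / (2.0736 · 2.4495) = 0 / 5.0794 = 0
  r[Z,Z] = 1 (diagonal).

R is symmetric with unit diagonal. Assembling:

R = [[1, 0.5392, 0.4108],
 [0.5392, 1, 0],
 [0.4108, 0, 1]]


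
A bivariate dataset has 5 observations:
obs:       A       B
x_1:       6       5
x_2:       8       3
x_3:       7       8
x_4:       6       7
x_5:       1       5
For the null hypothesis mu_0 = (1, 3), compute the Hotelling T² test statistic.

Step 1 — sample mean vector:
  mean(A) = (6 + 8 + 7 + 6 + 1) / 5 = 28/5 = 5.6
  mean(B) = (5 + 3 + 8 + 7 + 5) / 5 = 28/5 = 5.6
  x̄ = (5.6, 5.6),  deviation x̄ - mu_0 = (5.6, 5.6) - (1, 3) = (4.6, 2.6).

Step 2 — sample covariance matrix, S[i,j] = (1/(n-1)) · Σ_k (x_{k,i} - mean_i) · (x_{k,j} - mean_j), divisor n-1 = 4:
  S[A,A] = ((0.4)·(0.4) + (2.4)·(2.4) + (1.4)·(1.4) + (0.4)·(0.4) + (-4.6)·(-4.6)) / 4 = 29.2/4 = 7.3
  S[A,B] = ((0.4)·(-0.6) + (2.4)·(-2.6) + (1.4)·(2.4) + (0.4)·(1.4) + (-4.6)·(-0.6)) / 4 = 0.2/4 = 0.05
  S[B,B] = ((-0.6)·(-0.6) + (-2.6)·(-2.6) + (2.4)·(2.4) + (1.4)·(1.4) + (-0.6)·(-0.6)) / 4 = 15.2/4 = 3.8
  S = [[7.3, 0.05],
 [0.05, 3.8]].

Step 3 — invert S. det(S) = 7.3·3.8 - (0.05)² = 27.7375.
  S^{-1} = (1/det) · [[d, -b], [-b, a]] = [[0.137, -0.0018],
 [-0.0018, 0.2632]].

Step 4 — quadratic form (x̄ - mu_0)^T · S^{-1} · (x̄ - mu_0):
  S^{-1} · (x̄ - mu_0) = (0.6255, 0.676),
  (x̄ - mu_0)^T · [...] = (4.6)·(0.6255) + (2.6)·(0.676) = 4.6349.

Step 5 — scale by n: T² = 5 · 4.6349 = 23.1744.

T² ≈ 23.1744


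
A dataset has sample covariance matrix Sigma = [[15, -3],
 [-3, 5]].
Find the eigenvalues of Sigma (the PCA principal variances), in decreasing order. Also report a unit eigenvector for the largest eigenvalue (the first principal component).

Step 1 — characteristic polynomial of 2×2 Sigma:
  det(Sigma - λI) = λ² - trace · λ + det = 0.
  trace = 15 + 5 = 20, det = 15·5 - (-3)² = 66.
Step 2 — discriminant:
  Δ = trace² - 4·det = 400 - 264 = 136.
Step 3 — eigenvalues:
  λ = (trace ± √Δ)/2 = (20 ± 11.6619)/2,
  λ_1 = 15.831,  λ_2 = 4.169.

Step 4 — unit eigenvector for λ_1: solve (Sigma - λ_1 I)v = 0. First row:
  (15 - 15.831)·v_x + (-3)·v_y = 0, i.e. (-0.831)·v_x + (-3)·v_y = 0,
  so v ∝ (b, λ_1 - a) = (-3, 0.831); multiply by -1 so the first entry is positive: u = (3, -0.831).
  ||u|| = √((3)² + (-0.831)²) = √(9.6905) ≈ 3.113,
  v_1 = u/||u|| ≈ (0.9637, -0.2669) (||v_1|| = 1).

λ_1 = 15.831,  λ_2 = 4.169;  v_1 ≈ (0.9637, -0.2669)


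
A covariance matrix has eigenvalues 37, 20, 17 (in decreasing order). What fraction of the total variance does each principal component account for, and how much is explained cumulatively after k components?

Step 1 — total variance = trace(Sigma) = Σ λ_i = 37 + 20 + 17 = 74.

Step 2 — fraction explained by component i = λ_i / Σ λ:
  PC1: 37/74 = 0.5
  PC2: 20/74 = 0.2703
  PC3: 17/74 = 0.2297

Step 3 — cumulative fraction after k components = (λ_1 + ... + λ_k) / Σ λ:
  k = 1: 37/74 = 0.5
  k = 2: (37 + 20)/74 = 57/74 = 0.7703
  k = 3: (37 + 20 + 17)/74 = 74/74 = 1

Summary (fraction, with percent):

explained: PC1 0.5 (50%), PC2 0.2703 (27.03%), PC3 0.2297 (22.97%);  cumulative: 0.5, 0.7703, 1


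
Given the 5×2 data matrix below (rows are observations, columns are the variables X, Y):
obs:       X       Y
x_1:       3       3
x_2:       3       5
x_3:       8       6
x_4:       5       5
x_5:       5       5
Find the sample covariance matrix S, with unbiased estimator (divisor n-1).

Step 1 — column means:
  mean(X) = (3 + 3 + 8 + 5 + 5) / 5 = 24/5 = 4.8
  mean(Y) = (3 + 5 + 6 + 5 + 5) / 5 = 24/5 = 4.8

Step 2 — sample covariance S[i,j] = (1/(n-1)) · Σ_k (x_{k,i} - mean_i) · (x_{k,j} - mean_j), with n-1 = 4.
  S[X,X] = ((-1.8)·(-1.8) + (-1.8)·(-1.8) + (3.2)·(3.2) + (0.2)·(0.2) + (0.2)·(0.2)) / 4 = 16.8/4 = 4.2
  S[X,Y] = ((-1.8)·(-1.8) + (-1.8)·(0.2) + (3.2)·(1.2) + (0.2)·(0.2) + (0.2)·(0.2)) / 4 = 6.8/4 = 1.7
  S[Y,Y] = ((-1.8)·(-1.8) + (0.2)·(0.2) + (1.2)·(1.2) + (0.2)·(0.2) + (0.2)·(0.2)) / 4 = 4.8/4 = 1.2

S is symmetric (S[j,i] = S[i,j]). Assembling:

S = [[4.2, 1.7],
 [1.7, 1.2]]


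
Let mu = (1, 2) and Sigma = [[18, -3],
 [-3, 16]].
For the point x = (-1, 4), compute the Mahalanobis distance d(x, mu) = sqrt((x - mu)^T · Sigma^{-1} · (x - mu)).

Step 1 — centre the observation: (x - mu) = (-2, 2).

Step 2 — invert Sigma. det(Sigma) = 18·16 - (-3)² = 279.
  Sigma^{-1} = (1/det) · [[d, -b], [-b, a]] = [[0.0573, 0.0108],
 [0.0108, 0.0645]].

Step 3 — form the quadratic (x - mu)^T · Sigma^{-1} · (x - mu):
  Sigma^{-1} · (x - mu) = (-0.0932, 0.1075).
  (x - mu)^T · [Sigma^{-1} · (x - mu)] = (-2)·(-0.0932) + (2)·(0.1075) = 0.4014.

Step 4 — take square root: d = √(0.4014) ≈ 0.6336.

d(x, mu) = √(0.4014) ≈ 0.6336


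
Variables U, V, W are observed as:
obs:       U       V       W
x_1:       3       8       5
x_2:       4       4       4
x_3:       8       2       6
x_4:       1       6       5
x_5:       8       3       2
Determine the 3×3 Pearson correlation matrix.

Step 1 — column means:
  mean(U) = (3 + 4 + 8 + 1 + 8) / 5 = 24/5 = 4.8
  mean(V) = (8 + 4 + 2 + 6 + 3) / 5 = 23/5 = 4.6
  mean(W) = (5 + 4 + 6 + 5 + 2) / 5 = 22/5 = 4.4

Step 2 — sample variances and covariances s[i,j] = (1/(n-1)) · Σ_k (x_{k,i} - mean_i) · (x_{k,j} - mean_j), with n-1 = 4:
  s[U,U] = ((-1.8)·(-1.8) + (-0.8)·(-0.8) + (3.2)·(3.2) + (-3.8)·(-3.8) + (3.2)·(3.2)) / 4 = 38.8/4 = 9.7
  s[U,V] = ((-1.8)·(3.4) + (-0.8)·(-0.6) + (3.2)·(-2.6) + (-3.8)·(1.4) + (3.2)·(-1.6)) / 4 = -24.4/4 = -6.1
  s[U,W] = ((-1.8)·(0.6) + (-0.8)·(-0.4) + (3.2)·(1.6) + (-3.8)·(0.6) + (3.2)·(-2.4)) / 4 = -5.6/4 = -1.4
  s[V,V] = ((3.4)·(3.4) + (-0.6)·(-0.6) + (-2.6)·(-2.6) + (1.4)·(1.4) + (-1.6)·(-1.6)) / 4 = 23.2/4 = 5.8
  s[V,W] = ((3.4)·(0.6) + (-0.6)·(-0.4) + (-2.6)·(1.6) + (1.4)·(0.6) + (-1.6)·(-2.4)) / 4 = 2.8/4 = 0.7
  s[W,W] = ((0.6)·(0.6) + (-0.4)·(-0.4) + (1.6)·(1.6) + (0.6)·(0.6) + (-2.4)·(-2.4)) / 4 = 9.2/4 = 2.3
  Sample standard deviations s_i = √(s[i,i]):
  s(U) = √(9.7) = 3.1145
  s(V) = √(5.8) = 2.4083
  s(W) = √(2.3) = 1.5166

Step 3 — r_{ij} = s_{ij} / (s_i · s_j):
  r[U,U] = 1 (diagonal).
  r[U,V] = -6.1 / (3.1145 · 2.4083) = -6.1 / 7.5007 = -0.8133
  r[U,W] = -1.4 / (3.1145 · 1.5166) = -1.4 / 4.7233 = -0.2964
  r[V,V] = 1 (diagonal).
  r[V,W] = 0.7 / (2.4083 · 1.5166) = 0.7 / 3.6524 = 0.1917
  r[W,W] = 1 (diagonal).

R is symmetric with unit diagonal. Assembling:

R = [[1, -0.8133, -0.2964],
 [-0.8133, 1, 0.1917],
 [-0.2964, 0.1917, 1]]


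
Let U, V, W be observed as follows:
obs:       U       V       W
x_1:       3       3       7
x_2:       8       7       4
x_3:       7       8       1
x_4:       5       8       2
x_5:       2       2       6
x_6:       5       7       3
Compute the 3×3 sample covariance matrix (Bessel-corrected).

Step 1 — column means:
  mean(U) = (3 + 8 + 7 + 5 + 2 + 5) / 6 = 30/6 = 5
  mean(V) = (3 + 7 + 8 + 8 + 2 + 7) / 6 = 35/6 = 5.8333
  mean(W) = (7 + 4 + 1 + 2 + 6 + 3) / 6 = 23/6 = 3.8333

Step 2 — sample covariance S[i,j] = (1/(n-1)) · Σ_k (x_{k,i} - mean_i) · (x_{k,j} - mean_j), with n-1 = 5.
  S[U,U] = ((-2)·(-2) + (3)·(3) + (2)·(2) + (0)·(0) + (-3)·(-3) + (0)·(0)) / 5 = 26/5 = 5.2
  S[U,V] = ((-2)·(-2.8333) + (3)·(1.1667) + (2)·(2.1667) + (0)·(2.1667) + (-3)·(-3.8333) + (0)·(1.1667)) / 5 = 25/5 = 5
  S[U,W] = ((-2)·(3.1667) + (3)·(0.1667) + (2)·(-2.8333) + (0)·(-1.8333) + (-3)·(2.1667) + (0)·(-0.8333)) / 5 = -18/5 = -3.6
  S[V,V] = ((-2.8333)·(-2.8333) + (1.1667)·(1.1667) + (2.1667)·(2.1667) + (2.1667)·(2.1667) + (-3.8333)·(-3.8333) + (1.1667)·(1.1667)) / 5 = 34.8333/5 = 6.9667
  S[V,W] = ((-2.8333)·(3.1667) + (1.1667)·(0.1667) + (2.1667)·(-2.8333) + (2.1667)·(-1.8333) + (-3.8333)·(2.1667) + (1.1667)·(-0.8333)) / 5 = -28.1667/5 = -5.6333
  S[W,W] = ((3.1667)·(3.1667) + (0.1667)·(0.1667) + (-2.8333)·(-2.8333) + (-1.8333)·(-1.8333) + (2.1667)·(2.1667) + (-0.8333)·(-0.8333)) / 5 = 26.8333/5 = 5.3667

S is symmetric (S[j,i] = S[i,j]). Assembling:

S = [[5.2, 5, -3.6],
 [5, 6.9667, -5.6333],
 [-3.6, -5.6333, 5.3667]]


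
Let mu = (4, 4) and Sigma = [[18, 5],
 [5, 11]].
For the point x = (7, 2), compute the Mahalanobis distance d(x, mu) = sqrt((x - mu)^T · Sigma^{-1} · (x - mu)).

Step 1 — centre the observation: (x - mu) = (3, -2).

Step 2 — invert Sigma. det(Sigma) = 18·11 - (5)² = 173.
  Sigma^{-1} = (1/det) · [[d, -b], [-b, a]] = [[0.0636, -0.0289],
 [-0.0289, 0.104]].

Step 3 — form the quadratic (x - mu)^T · Sigma^{-1} · (x - mu):
  Sigma^{-1} · (x - mu) = (0.2486, -0.2948).
  (x - mu)^T · [Sigma^{-1} · (x - mu)] = (3)·(0.2486) + (-2)·(-0.2948) = 1.3353.

Step 4 — take square root: d = √(1.3353) ≈ 1.1555.

d(x, mu) = √(1.3353) ≈ 1.1555


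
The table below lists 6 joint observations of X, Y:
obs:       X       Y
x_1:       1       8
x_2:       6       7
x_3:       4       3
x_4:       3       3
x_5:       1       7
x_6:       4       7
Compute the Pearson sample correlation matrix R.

Step 1 — column means:
  mean(X) = (1 + 6 + 4 + 3 + 1 + 4) / 6 = 19/6 = 3.1667
  mean(Y) = (8 + 7 + 3 + 3 + 7 + 7) / 6 = 35/6 = 5.8333

Step 2 — sample variances and covariances s[i,j] = (1/(n-1)) · Σ_k (x_{k,i} - mean_i) · (x_{k,j} - mean_j), with n-1 = 5:
  s[X,X] = ((-2.1667)·(-2.1667) + (2.8333)·(2.8333) + (0.8333)·(0.8333) + (-0.1667)·(-0.1667) + (-2.1667)·(-2.1667) + (0.8333)·(0.8333)) / 5 = 18.8333/5 = 3.7667
  s[X,Y] = ((-2.1667)·(2.1667) + (2.8333)·(1.1667) + (0.8333)·(-2.8333) + (-0.1667)·(-2.8333) + (-2.1667)·(1.1667) + (0.8333)·(1.1667)) / 5 = -4.8333/5 = -0.9667
  s[Y,Y] = ((2.1667)·(2.1667) + (1.1667)·(1.1667) + (-2.8333)·(-2.8333) + (-2.8333)·(-2.8333) + (1.1667)·(1.1667) + (1.1667)·(1.1667)) / 5 = 24.8333/5 = 4.9667
  Sample standard deviations s_i = √(s[i,i]):
  s(X) = √(3.7667) = 1.9408
  s(Y) = √(4.9667) = 2.2286

Step 3 — r_{ij} = s_{ij} / (s_i · s_j):
  r[X,X] = 1 (diagonal).
  r[X,Y] = -0.9667 / (1.9408 · 2.2286) = -0.9667 / 4.3252 = -0.2235
  r[Y,Y] = 1 (diagonal).

R is symmetric with unit diagonal. Assembling:

R = [[1, -0.2235],
 [-0.2235, 1]]


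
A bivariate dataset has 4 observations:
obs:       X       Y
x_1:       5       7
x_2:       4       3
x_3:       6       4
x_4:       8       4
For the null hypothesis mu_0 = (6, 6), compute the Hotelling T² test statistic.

Step 1 — sample mean vector:
  mean(X) = (5 + 4 + 6 + 8) / 4 = 23/4 = 5.75
  mean(Y) = (7 + 3 + 4 + 4) / 4 = 18/4 = 4.5
  x̄ = (5.75, 4.5),  deviation x̄ - mu_0 = (5.75, 4.5) - (6, 6) = (-0.25, -1.5).

Step 2 — sample covariance matrix, S[i,j] = (1/(n-1)) · Σ_k (x_{k,i} - mean_i) · (x_{k,j} - mean_j), divisor n-1 = 3:
  S[X,X] = ((-0.75)·(-0.75) + (-1.75)·(-1.75) + (0.25)·(0.25) + (2.25)·(2.25)) / 3 = 8.75/3 = 2.9167
  S[X,Y] = ((-0.75)·(2.5) + (-1.75)·(-1.5) + (0.25)·(-0.5) + (2.25)·(-0.5)) / 3 = -0.5/3 = -0.1667
  S[Y,Y] = ((2.5)·(2.5) + (-1.5)·(-1.5) + (-0.5)·(-0.5) + (-0.5)·(-0.5)) / 3 = 9/3 = 3
  S = [[2.9167, -0.1667],
 [-0.1667, 3]].

Step 3 — invert S. det(S) = 2.9167·3 - (-0.1667)² = 8.7222.
  S^{-1} = (1/det) · [[d, -b], [-b, a]] = [[0.3439, 0.0191],
 [0.0191, 0.3344]].

Step 4 — quadratic form (x̄ - mu_0)^T · S^{-1} · (x̄ - mu_0):
  S^{-1} · (x̄ - mu_0) = (-0.1146, -0.5064),
  (x̄ - mu_0)^T · [...] = (-0.25)·(-0.1146) + (-1.5)·(-0.5064) = 0.7882.

Step 5 — scale by n: T² = 4 · 0.7882 = 3.1529.

T² ≈ 3.1529


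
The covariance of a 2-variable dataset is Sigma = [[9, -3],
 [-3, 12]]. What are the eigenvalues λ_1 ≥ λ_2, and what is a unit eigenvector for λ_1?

Step 1 — characteristic polynomial of 2×2 Sigma:
  det(Sigma - λI) = λ² - trace · λ + det = 0.
  trace = 9 + 12 = 21, det = 9·12 - (-3)² = 99.
Step 2 — discriminant:
  Δ = trace² - 4·det = 441 - 396 = 45.
Step 3 — eigenvalues:
  λ = (trace ± √Δ)/2 = (21 ± 6.7082)/2,
  λ_1 = 13.8541,  λ_2 = 7.1459.

Step 4 — unit eigenvector for λ_1: solve (Sigma - λ_1 I)v = 0. First row:
  (9 - 13.8541)·v_x + (-3)·v_y = 0, i.e. (-4.8541)·v_x + (-3)·v_y = 0,
  so v ∝ (b, λ_1 - a) = (-3, 4.8541); multiply by -1 so the first entry is positive: u = (3, -4.8541).
  ||u|| = √((3)² + (-4.8541)²) = √(32.5623) ≈ 5.7063,
  v_1 = u/||u|| ≈ (0.5257, -0.8507) (||v_1|| = 1).

λ_1 = 13.8541,  λ_2 = 7.1459;  v_1 ≈ (0.5257, -0.8507)


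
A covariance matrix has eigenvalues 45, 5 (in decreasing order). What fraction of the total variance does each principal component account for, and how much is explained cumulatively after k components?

Step 1 — total variance = trace(Sigma) = Σ λ_i = 45 + 5 = 50.

Step 2 — fraction explained by component i = λ_i / Σ λ:
  PC1: 45/50 = 0.9
  PC2: 5/50 = 0.1

Step 3 — cumulative fraction after k components = (λ_1 + ... + λ_k) / Σ λ:
  k = 1: 45/50 = 0.9
  k = 2: (45 + 5)/50 = 50/50 = 1

Summary (fraction, with percent):

explained: PC1 0.9 (90%), PC2 0.1 (10%);  cumulative: 0.9, 1


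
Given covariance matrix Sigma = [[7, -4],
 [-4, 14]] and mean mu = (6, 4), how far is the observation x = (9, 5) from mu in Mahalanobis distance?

Step 1 — centre the observation: (x - mu) = (3, 1).

Step 2 — invert Sigma. det(Sigma) = 7·14 - (-4)² = 82.
  Sigma^{-1} = (1/det) · [[d, -b], [-b, a]] = [[0.1707, 0.0488],
 [0.0488, 0.0854]].

Step 3 — form the quadratic (x - mu)^T · Sigma^{-1} · (x - mu):
  Sigma^{-1} · (x - mu) = (0.561, 0.2317).
  (x - mu)^T · [Sigma^{-1} · (x - mu)] = (3)·(0.561) + (1)·(0.2317) = 1.9146.

Step 4 — take square root: d = √(1.9146) ≈ 1.3837.

d(x, mu) = √(1.9146) ≈ 1.3837


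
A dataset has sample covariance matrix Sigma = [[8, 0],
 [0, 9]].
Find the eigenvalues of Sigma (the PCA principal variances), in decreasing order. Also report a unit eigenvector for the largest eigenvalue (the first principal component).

Step 1 — characteristic polynomial of 2×2 Sigma:
  det(Sigma - λI) = λ² - trace · λ + det = 0.
  trace = 8 + 9 = 17, det = 8·9 - (0)² = 72.
Step 2 — discriminant:
  Δ = trace² - 4·det = 289 - 288 = 1.
Step 3 — eigenvalues:
  λ = (trace ± √Δ)/2 = (17 ± 1)/2,
  λ_1 = 9,  λ_2 = 8.

Step 4 — unit eigenvector for λ_1: Sigma is diagonal, so its eigenvectors are the coordinate axes. λ_1 = 9 is the diagonal entry on the second coordinate axis, hence
  v_1 = (0, 1) (||v_1|| = 1).

λ_1 = 9,  λ_2 = 8;  v_1 ≈ (0, 1)


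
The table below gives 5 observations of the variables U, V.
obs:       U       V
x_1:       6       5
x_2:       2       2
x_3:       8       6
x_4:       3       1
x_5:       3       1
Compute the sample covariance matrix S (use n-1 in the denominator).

Step 1 — column means:
  mean(U) = (6 + 2 + 8 + 3 + 3) / 5 = 22/5 = 4.4
  mean(V) = (5 + 2 + 6 + 1 + 1) / 5 = 15/5 = 3

Step 2 — sample covariance S[i,j] = (1/(n-1)) · Σ_k (x_{k,i} - mean_i) · (x_{k,j} - mean_j), with n-1 = 4.
  S[U,U] = ((1.6)·(1.6) + (-2.4)·(-2.4) + (3.6)·(3.6) + (-1.4)·(-1.4) + (-1.4)·(-1.4)) / 4 = 25.2/4 = 6.3
  S[U,V] = ((1.6)·(2) + (-2.4)·(-1) + (3.6)·(3) + (-1.4)·(-2) + (-1.4)·(-2)) / 4 = 22/4 = 5.5
  S[V,V] = ((2)·(2) + (-1)·(-1) + (3)·(3) + (-2)·(-2) + (-2)·(-2)) / 4 = 22/4 = 5.5

S is symmetric (S[j,i] = S[i,j]). Assembling:

S = [[6.3, 5.5],
 [5.5, 5.5]]


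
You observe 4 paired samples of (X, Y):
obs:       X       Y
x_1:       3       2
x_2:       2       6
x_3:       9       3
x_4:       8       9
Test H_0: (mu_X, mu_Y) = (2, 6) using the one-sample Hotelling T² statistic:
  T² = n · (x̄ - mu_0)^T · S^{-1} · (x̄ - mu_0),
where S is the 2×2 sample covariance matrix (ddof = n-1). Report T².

Step 1 — sample mean vector:
  mean(X) = (3 + 2 + 9 + 8) / 4 = 22/4 = 5.5
  mean(Y) = (2 + 6 + 3 + 9) / 4 = 20/4 = 5
  x̄ = (5.5, 5),  deviation x̄ - mu_0 = (5.5, 5) - (2, 6) = (3.5, -1).

Step 2 — sample covariance matrix, S[i,j] = (1/(n-1)) · Σ_k (x_{k,i} - mean_i) · (x_{k,j} - mean_j), divisor n-1 = 3:
  S[X,X] = ((-2.5)·(-2.5) + (-3.5)·(-3.5) + (3.5)·(3.5) + (2.5)·(2.5)) / 3 = 37/3 = 12.3333
  S[X,Y] = ((-2.5)·(-3) + (-3.5)·(1) + (3.5)·(-2) + (2.5)·(4)) / 3 = 7/3 = 2.3333
  S[Y,Y] = ((-3)·(-3) + (1)·(1) + (-2)·(-2) + (4)·(4)) / 3 = 30/3 = 10
  S = [[12.3333, 2.3333],
 [2.3333, 10]].

Step 3 — invert S. det(S) = 12.3333·10 - (2.3333)² = 117.8889.
  S^{-1} = (1/det) · [[d, -b], [-b, a]] = [[0.0848, -0.0198],
 [-0.0198, 0.1046]].

Step 4 — quadratic form (x̄ - mu_0)^T · S^{-1} · (x̄ - mu_0):
  S^{-1} · (x̄ - mu_0) = (0.3167, -0.1739),
  (x̄ - mu_0)^T · [...] = (3.5)·(0.3167) + (-1)·(-0.1739) = 1.2823.

Step 5 — scale by n: T² = 4 · 1.2823 = 5.1291.

T² ≈ 5.1291


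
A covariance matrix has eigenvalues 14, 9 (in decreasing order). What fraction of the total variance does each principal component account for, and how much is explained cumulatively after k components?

Step 1 — total variance = trace(Sigma) = Σ λ_i = 14 + 9 = 23.

Step 2 — fraction explained by component i = λ_i / Σ λ:
  PC1: 14/23 = 0.6087
  PC2: 9/23 = 0.3913

Step 3 — cumulative fraction after k components = (λ_1 + ... + λ_k) / Σ λ:
  k = 1: 14/23 = 0.6087
  k = 2: (14 + 9)/23 = 23/23 = 1

Summary (fraction, with percent):

explained: PC1 0.6087 (60.87%), PC2 0.3913 (39.13%);  cumulative: 0.6087, 1


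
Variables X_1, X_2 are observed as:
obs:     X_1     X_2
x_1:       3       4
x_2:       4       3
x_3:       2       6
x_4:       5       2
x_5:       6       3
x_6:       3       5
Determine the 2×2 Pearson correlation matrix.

Step 1 — column means:
  mean(X_1) = (3 + 4 + 2 + 5 + 6 + 3) / 6 = 23/6 = 3.8333
  mean(X_2) = (4 + 3 + 6 + 2 + 3 + 5) / 6 = 23/6 = 3.8333

Step 2 — sample variances and covariances s[i,j] = (1/(n-1)) · Σ_k (x_{k,i} - mean_i) · (x_{k,j} - mean_j), with n-1 = 5:
  s[X_1,X_1] = ((-0.8333)·(-0.8333) + (0.1667)·(0.1667) + (-1.8333)·(-1.8333) + (1.1667)·(1.1667) + (2.1667)·(2.1667) + (-0.8333)·(-0.8333)) / 5 = 10.8333/5 = 2.1667
  s[X_1,X_2] = ((-0.8333)·(0.1667) + (0.1667)·(-0.8333) + (-1.8333)·(2.1667) + (1.1667)·(-1.8333) + (2.1667)·(-0.8333) + (-0.8333)·(1.1667)) / 5 = -9.1667/5 = -1.8333
  s[X_2,X_2] = ((0.1667)·(0.1667) + (-0.8333)·(-0.8333) + (2.1667)·(2.1667) + (-1.8333)·(-1.8333) + (-0.8333)·(-0.8333) + (1.1667)·(1.1667)) / 5 = 10.8333/5 = 2.1667
  Sample standard deviations s_i = √(s[i,i]):
  s(X_1) = √(2.1667) = 1.472
  s(X_2) = √(2.1667) = 1.472

Step 3 — r_{ij} = s_{ij} / (s_i · s_j):
  r[X_1,X_1] = 1 (diagonal).
  r[X_1,X_2] = -1.8333 / (1.472 · 1.472) = -1.8333 / 2.1667 = -0.8462
  r[X_2,X_2] = 1 (diagonal).

R is symmetric with unit diagonal. Assembling:

R = [[1, -0.8462],
 [-0.8462, 1]]
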